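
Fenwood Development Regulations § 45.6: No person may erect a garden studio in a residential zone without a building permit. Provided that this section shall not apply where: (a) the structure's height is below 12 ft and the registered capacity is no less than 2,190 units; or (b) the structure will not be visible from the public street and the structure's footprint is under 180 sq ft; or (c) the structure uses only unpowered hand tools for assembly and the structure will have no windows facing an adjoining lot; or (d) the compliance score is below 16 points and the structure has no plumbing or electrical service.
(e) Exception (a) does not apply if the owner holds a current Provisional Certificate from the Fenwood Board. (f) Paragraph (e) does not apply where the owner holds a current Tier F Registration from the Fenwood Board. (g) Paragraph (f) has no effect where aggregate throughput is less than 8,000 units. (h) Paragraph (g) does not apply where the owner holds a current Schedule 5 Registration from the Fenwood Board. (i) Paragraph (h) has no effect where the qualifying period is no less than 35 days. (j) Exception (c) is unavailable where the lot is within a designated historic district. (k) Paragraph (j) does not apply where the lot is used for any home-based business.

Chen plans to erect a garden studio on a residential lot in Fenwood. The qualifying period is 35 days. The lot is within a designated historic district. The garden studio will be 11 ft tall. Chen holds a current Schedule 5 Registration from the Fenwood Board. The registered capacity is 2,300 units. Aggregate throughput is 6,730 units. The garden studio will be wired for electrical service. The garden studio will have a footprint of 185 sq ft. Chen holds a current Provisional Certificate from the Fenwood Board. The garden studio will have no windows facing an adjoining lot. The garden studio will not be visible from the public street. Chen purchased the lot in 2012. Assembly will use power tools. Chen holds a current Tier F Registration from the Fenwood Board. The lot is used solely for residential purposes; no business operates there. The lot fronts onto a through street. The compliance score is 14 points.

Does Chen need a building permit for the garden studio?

Yes — Chen must obtain a building permit.

Exception (a): the structure's height is 11 ft, below the 12 ft limit; the registered capacity is 2,300 units, meeting the 2,190 units threshold — every condition holds. However, paragraphs (e)–(i) must be considered: (e) operates against (a): a current Provisional Certificate is held. (f) applies (a current Tier F Registration is held), but yields to (g): (g) applies — aggregate throughput is 6,730 units, less than the 8,000 units limit. (h) would limit (g) — a current Schedule 5 Registration is held — but (i) sets (h) aside: (i) applies — the qualifying period is 35 days, meeting the 35 days threshold. So (a) is unavailable.
Exception (b) does not apply: the structure's footprint is 185 sq ft, not under 180 sq ft.
Exception (c) does not apply: assembly uses power tools.
Exception (d) does not apply: electrical service is planned.
No exception displaces § 45.6.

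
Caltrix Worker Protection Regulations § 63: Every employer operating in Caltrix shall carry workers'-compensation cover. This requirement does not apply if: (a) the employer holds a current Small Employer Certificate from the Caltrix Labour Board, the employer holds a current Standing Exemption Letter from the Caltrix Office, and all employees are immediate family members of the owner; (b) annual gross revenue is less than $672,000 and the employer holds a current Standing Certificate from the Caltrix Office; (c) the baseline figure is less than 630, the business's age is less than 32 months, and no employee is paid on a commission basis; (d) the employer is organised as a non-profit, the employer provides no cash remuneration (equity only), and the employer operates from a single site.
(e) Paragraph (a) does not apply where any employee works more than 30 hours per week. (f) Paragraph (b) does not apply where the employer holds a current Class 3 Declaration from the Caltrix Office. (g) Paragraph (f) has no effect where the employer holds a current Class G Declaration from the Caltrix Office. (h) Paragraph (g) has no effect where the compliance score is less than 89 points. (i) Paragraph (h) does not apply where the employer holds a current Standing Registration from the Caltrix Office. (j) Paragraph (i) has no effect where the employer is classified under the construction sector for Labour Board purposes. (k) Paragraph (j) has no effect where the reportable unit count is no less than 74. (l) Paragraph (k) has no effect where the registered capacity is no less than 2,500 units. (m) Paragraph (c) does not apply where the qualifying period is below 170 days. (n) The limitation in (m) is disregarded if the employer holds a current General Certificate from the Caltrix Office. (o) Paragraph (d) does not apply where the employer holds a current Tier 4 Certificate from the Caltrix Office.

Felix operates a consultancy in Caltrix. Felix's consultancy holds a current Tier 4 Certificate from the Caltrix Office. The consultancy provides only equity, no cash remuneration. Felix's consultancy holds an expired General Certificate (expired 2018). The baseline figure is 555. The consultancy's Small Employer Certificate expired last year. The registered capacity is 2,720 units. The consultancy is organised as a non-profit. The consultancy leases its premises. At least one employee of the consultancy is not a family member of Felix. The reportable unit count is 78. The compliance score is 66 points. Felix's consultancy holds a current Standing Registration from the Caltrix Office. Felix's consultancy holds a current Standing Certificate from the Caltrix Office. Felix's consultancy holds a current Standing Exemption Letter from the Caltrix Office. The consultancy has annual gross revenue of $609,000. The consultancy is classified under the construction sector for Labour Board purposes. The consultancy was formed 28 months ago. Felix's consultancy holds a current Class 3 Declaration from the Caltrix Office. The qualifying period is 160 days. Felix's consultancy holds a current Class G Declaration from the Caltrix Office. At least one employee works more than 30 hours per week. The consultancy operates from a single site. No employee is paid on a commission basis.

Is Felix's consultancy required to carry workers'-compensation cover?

Exception (a) does not apply: the Small Employer Certificate has expired.
Exception (b)'s conditions are all satisfied: annual gross revenue is $609,000, less than the $672,000 limit; a current Standing Certificate is held. Turning to paragraphs (f)–(l): (f) operates — a current Class 3 Declaration is held. (g) is triggered (a current Class G Declaration is held), but is overridden by (h): (h) operates against (g): the compliance score is 66 points, less than the 89 points limit. (i) would limit (h) — a current Standing Registration is held — but (j) sets (i) aside: (j) is engaged — the consultancy is classified under the construction sector. (k) would limit (j) — the reportable unit count is 78, meeting the 74 threshold — but (l) sets (k) aside: (l) is triggered — the registered capacity is 2,720 units, meeting the 2,500 units threshold. Exception (b) does not apply.
All of (c)'s requirements are met (the baseline figure is 555, less than the 630 limit; the business's age is 28 months, less than the 32 months limit; no employee is paid on commission). However, paragraphs (m)–(n) must be considered: (m) operates — the qualifying period is 160 days, below the 170 days limit. (n) is not engaged (the General Certificate is not current), so (m) stands. So (c) is unavailable.
Exception (d) is satisfied on its face — the employer is a non-profit; remuneration is equity-only; the employer operates from a single site. However, paragraph (o) must be considered: (o) is triggered — a current Tier 4 Certificate is held. Exception (d) does not apply.
No exception displaces § 63.

Yes — Felix's consultancy must carry workers'-compensation cover.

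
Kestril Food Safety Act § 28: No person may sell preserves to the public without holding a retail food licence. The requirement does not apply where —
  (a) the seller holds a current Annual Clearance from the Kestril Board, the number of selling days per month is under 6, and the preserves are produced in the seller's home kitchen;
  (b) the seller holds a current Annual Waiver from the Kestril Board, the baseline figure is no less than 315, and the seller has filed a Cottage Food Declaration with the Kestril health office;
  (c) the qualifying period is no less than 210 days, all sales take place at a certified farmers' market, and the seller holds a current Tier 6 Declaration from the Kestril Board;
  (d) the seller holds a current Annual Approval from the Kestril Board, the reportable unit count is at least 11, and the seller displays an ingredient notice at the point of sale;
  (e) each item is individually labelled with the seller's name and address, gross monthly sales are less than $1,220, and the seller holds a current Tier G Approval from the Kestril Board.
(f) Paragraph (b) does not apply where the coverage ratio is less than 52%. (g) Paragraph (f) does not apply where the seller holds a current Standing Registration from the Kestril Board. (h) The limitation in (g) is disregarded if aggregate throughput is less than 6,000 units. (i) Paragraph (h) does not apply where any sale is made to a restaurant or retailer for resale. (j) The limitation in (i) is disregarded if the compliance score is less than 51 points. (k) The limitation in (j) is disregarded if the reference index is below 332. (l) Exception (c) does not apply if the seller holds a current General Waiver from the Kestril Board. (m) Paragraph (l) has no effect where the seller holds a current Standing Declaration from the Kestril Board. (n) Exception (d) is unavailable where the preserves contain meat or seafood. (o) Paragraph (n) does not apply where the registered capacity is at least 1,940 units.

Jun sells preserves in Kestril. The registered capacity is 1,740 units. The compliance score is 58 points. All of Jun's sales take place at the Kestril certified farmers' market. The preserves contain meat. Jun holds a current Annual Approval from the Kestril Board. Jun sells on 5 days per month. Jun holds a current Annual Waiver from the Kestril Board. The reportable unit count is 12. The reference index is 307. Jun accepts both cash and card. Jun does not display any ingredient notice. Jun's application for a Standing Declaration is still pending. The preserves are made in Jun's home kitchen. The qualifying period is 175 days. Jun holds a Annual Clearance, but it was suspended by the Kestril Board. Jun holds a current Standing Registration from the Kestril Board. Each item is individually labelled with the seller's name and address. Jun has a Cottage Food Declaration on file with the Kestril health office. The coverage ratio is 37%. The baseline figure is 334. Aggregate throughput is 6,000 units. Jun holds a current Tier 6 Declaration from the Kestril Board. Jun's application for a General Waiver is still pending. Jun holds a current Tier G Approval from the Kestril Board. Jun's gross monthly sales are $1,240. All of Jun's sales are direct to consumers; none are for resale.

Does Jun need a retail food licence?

No — exception (b) applies; Jun is not required to hold a retail food licence.

Exception (a) fails — the Annual Clearance is not current.
Exception (b): a current Annual Waiver is held; the baseline figure is 334, meeting the 315 threshold; a Cottage Food Declaration is on file — every condition holds. Under paragraphs (f)–(k): (f) would limit (b) — the coverage ratio is 37%, less than the 52% limit — but (g) sets (f) aside: (g) operates — a current Standing Registration is held. (h) is not engaged (aggregate throughput is 6,000 units, not less than 6,000 units), so (g) stands. (b) remains available.
Exception (c) fails — the qualifying period is 175 days, short of 210 days.
Exception (d) fails — no ingredient notice is displayed.
Exception (e) fails — gross monthly sales are $1,240, not less than $1,220.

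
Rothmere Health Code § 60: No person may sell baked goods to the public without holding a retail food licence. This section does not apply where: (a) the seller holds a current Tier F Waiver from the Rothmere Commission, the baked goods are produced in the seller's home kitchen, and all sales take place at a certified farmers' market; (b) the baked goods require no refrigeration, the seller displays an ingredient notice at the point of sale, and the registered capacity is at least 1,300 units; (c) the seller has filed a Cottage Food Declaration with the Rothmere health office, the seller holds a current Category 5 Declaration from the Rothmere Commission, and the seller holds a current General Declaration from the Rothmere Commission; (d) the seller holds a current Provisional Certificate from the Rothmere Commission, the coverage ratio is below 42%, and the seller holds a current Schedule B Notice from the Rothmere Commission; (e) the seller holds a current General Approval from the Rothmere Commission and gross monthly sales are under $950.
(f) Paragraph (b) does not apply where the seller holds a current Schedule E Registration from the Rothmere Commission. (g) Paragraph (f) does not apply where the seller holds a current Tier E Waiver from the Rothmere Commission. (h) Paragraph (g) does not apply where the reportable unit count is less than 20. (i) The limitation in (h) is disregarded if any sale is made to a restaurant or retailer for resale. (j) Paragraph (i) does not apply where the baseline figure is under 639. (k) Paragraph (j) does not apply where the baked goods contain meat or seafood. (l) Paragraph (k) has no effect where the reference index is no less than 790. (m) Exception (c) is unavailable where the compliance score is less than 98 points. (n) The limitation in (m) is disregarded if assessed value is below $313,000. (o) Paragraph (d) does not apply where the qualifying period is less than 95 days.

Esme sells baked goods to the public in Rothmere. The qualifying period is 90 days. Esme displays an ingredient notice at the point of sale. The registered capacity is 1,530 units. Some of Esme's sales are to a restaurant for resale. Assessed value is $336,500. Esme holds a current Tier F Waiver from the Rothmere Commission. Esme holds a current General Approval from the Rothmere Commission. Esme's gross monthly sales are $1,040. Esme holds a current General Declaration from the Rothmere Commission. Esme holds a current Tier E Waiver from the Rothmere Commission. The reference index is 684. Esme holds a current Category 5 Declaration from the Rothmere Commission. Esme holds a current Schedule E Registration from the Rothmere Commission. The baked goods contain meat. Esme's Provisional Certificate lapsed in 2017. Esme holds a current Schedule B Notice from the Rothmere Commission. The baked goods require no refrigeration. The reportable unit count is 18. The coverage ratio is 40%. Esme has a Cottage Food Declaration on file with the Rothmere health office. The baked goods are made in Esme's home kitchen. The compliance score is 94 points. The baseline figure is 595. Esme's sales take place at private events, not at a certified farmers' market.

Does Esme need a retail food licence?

No — exception (b) applies; Esme is not required to hold a retail food licence.

Exception (a) does not apply: sales are at private events, not a certified farmers' market.
Exception (b)'s conditions are all satisfied: the baked goods are shelf-stable; an ingredient notice is displayed; the registered capacity is 1,530 units, meeting the 1,300 units threshold. Considering the limiting provisions: (f) is engaged (a current Schedule E Registration is held), but is displaced by (g): (g) operates — a current Tier E Waiver is held. (h) would limit (g) — the reportable unit count is 18, less than the 20 limit — but (i) sets (h) aside: (i) operates against (h): some sales are to a restaurant for resale. (j) would limit (i) — the baseline figure is 595, under the 639 limit — but (k) sets (j) aside: (k) operates — the baked goods contain meat. (l) is not engaged (the reference index is 684, short of 790), so (k) stands. So (b) applies.
Exception (c)'s conditions are all satisfied: a Cottage Food Declaration is on file; a current Category 5 Declaration is held; a current General Declaration is held. However, paragraphs (m)–(n) must be considered: (m) is triggered — the compliance score is 94 points, less than the 98 points limit. (n), which would lift (m), does not operate here — assessed value is $336,500, not below $313,000. So (c) is unavailable.
Exception (d) does not apply: the Provisional Certificate is not current.
Exception (e) does not apply: gross monthly sales are $1,040, not under $950.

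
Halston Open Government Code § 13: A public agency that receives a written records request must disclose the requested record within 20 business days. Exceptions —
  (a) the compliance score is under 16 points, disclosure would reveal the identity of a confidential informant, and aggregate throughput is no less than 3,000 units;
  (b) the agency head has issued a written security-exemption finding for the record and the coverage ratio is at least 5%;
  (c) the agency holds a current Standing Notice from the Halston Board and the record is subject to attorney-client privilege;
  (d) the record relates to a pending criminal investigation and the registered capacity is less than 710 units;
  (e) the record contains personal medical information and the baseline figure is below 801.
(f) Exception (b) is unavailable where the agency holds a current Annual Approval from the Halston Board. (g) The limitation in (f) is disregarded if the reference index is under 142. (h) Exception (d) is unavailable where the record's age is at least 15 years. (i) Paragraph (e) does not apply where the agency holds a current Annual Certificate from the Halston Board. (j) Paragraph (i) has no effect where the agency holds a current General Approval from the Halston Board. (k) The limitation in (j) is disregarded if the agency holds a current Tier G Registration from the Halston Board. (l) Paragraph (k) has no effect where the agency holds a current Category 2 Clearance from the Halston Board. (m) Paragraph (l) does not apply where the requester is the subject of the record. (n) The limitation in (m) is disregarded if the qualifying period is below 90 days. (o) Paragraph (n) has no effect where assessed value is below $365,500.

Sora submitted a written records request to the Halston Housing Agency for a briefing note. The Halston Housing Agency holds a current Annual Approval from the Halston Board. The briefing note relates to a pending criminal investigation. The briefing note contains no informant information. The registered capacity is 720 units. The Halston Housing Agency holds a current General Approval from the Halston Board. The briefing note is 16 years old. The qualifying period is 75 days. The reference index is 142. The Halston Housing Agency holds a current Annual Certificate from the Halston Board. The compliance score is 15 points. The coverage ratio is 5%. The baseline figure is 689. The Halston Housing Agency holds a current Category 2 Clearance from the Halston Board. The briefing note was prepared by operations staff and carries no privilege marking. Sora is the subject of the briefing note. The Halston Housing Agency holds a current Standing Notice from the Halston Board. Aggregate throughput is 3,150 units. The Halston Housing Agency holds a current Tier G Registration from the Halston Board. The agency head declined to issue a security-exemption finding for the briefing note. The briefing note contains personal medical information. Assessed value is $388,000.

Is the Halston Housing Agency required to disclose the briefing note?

Exception (a) does not apply: the briefing note contains no informant information.
Exception (b) does not apply: the agency head declined to issue a security-exemption finding.
Exception (c) fails — the briefing note carries no privilege marking.
Exception (d) requires that the registered capacity is less than 710 units; but the registered capacity is 720 units, not less than 710 units, so (d) is unavailable.
Exception (e) is satisfied on its face — the briefing note contains personal medical information; the baseline figure is 689, below the 801 limit. Under paragraphs (i)–(o): (i) applies (a current Annual Certificate is held), but is itself disapplied by (j): (j) operates — a current General Approval is held. (k) would limit (j) — a current Tier G Registration is held — but (l) sets (k) aside: (l) operates — a current Category 2 Clearance is held. (m) applies (Sora is the subject of the briefing note), but is overridden by (n): (n) applies — the qualifying period is 75 days, below the 90 days limit. (o) is inapplicable (assessed value is $388,000, not below $365,500), so (n) stands. So (e) applies.

No — exception (e) applies; the Halston Housing Agency is not required to disclose the briefing note.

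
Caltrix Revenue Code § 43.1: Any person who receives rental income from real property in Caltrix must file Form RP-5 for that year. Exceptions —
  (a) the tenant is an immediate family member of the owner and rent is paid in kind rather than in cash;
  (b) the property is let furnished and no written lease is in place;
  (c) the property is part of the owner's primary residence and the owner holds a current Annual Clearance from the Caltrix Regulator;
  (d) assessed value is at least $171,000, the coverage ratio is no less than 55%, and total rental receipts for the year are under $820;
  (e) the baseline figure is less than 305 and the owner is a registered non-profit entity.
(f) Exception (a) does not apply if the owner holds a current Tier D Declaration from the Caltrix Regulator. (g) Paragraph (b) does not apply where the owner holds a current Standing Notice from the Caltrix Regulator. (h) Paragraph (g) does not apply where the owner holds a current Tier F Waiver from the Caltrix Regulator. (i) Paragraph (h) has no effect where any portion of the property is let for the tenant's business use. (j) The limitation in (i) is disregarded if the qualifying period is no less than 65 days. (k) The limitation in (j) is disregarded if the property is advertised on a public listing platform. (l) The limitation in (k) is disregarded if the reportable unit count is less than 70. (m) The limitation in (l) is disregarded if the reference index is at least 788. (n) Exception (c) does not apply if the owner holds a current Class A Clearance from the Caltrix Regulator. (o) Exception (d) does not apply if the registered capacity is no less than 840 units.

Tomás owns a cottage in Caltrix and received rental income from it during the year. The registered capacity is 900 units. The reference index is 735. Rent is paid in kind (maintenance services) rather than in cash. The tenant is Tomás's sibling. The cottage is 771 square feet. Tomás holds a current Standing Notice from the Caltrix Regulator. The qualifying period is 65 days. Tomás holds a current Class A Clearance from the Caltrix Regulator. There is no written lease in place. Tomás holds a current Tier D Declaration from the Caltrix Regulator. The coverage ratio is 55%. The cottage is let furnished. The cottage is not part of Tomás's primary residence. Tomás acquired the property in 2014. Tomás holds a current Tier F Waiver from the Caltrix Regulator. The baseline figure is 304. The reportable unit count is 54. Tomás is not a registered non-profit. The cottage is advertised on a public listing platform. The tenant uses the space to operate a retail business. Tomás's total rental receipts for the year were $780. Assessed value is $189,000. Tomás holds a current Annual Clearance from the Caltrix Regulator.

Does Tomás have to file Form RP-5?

No — exception (b) applies; Tomás is not required to file Form RP-5.

Exception (a): the tenant is an immediate family member; rent is paid in kind — every condition holds. However, paragraph (f) must be considered: (f) operates against (a): a current Tier D Declaration is held. (a) is therefore removed.
Exception (b) is satisfied on its face — the property is let furnished; there is no written lease. Considering the limiting provisions: (g) applies (a current Standing Notice is held), but is set aside by (h): (h) operates against (g): a current Tier F Waiver is held. (i) applies (the space is let for business use), but is itself disapplied by (j): (j) operates against (i): the qualifying period is 65 days, meeting the 65 days threshold. (k) would limit (j) — the property is publicly advertised — but (l) sets (k) aside: (l) operates against (k): the reportable unit count is 54, less than the 70 limit. (m) is inapplicable (the reference index is 735, short of 788), so (l) stands. (b) remains available.
Exception (c) fails — the cottage is not part of the primary residence.
All of (d)'s requirements are met (assessed value is $189,000, meeting the $171,000 threshold; the coverage ratio is 55%, meeting the 55% threshold; total rental receipts for the year are $780, under the $820 limit). Turning to paragraph (o): (o) is triggered — the registered capacity is 900 units, meeting the 840 units threshold. Exception (d) does not apply.
Exception (e) does not apply: Tomás is not a registered non-profit.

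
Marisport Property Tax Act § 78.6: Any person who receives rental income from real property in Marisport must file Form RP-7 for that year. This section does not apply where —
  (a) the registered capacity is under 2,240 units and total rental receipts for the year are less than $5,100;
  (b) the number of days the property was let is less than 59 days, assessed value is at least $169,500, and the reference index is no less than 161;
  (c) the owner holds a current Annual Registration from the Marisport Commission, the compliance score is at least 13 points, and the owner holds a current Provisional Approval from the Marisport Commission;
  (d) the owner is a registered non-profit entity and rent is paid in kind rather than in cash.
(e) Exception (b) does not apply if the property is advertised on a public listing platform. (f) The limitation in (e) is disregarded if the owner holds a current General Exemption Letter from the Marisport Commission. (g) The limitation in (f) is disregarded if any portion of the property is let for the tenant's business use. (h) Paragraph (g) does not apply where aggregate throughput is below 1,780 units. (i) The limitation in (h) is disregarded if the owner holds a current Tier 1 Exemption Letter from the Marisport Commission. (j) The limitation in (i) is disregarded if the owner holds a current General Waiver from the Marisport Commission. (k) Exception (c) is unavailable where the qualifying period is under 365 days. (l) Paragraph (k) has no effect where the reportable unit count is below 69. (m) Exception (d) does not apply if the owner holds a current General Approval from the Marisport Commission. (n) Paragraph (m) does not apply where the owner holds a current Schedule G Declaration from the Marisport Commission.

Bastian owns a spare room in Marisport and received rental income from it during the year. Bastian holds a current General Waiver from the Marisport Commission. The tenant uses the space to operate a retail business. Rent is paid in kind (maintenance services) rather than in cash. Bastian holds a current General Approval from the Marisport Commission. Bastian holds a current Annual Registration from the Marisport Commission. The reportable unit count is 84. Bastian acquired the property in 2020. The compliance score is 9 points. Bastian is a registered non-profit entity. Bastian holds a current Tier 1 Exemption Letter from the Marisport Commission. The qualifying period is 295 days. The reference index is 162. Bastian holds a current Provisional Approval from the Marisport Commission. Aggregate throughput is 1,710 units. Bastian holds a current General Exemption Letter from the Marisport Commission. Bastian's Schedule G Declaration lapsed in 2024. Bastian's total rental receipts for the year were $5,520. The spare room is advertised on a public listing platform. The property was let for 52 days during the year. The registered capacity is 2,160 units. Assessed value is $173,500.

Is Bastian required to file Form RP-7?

Exception (a) fails — total rental receipts for the year are $5,520, not less than $5,100.
All of (b)'s requirements are met (the number of days the property was let is 52 days, less than the 59 days limit; assessed value is $173,500, meeting the $169,500 threshold; the reference index is 162, meeting the 161 threshold). Considering the limiting provisions: (e) would limit (b) — the property is publicly advertised — but (f) sets (e) aside: (f) operates against (e): a current General Exemption Letter is held. (g) operates (the space is let for business use), but yields to (h): (h) is engaged — aggregate throughput is 1,710 units, below the 1,780 units limit. (i) operates (a current Tier 1 Exemption Letter is held), but is displaced by (j): (j) is triggered — a current General Waiver is held. (b) remains available.
Exception (c) fails — the compliance score is 9 points, short of 13 points.
All of (d)'s requirements are met (Bastian is a registered non-profit; rent is paid in kind). But applying paragraphs (m)–(n): (m) operates — a current General Approval is held. (n), which would lift (m), is not triggered — no current Schedule G Declaration is held. So (d) is unavailable.

No — exception (b) applies; Bastian is not required to file Form RP-7.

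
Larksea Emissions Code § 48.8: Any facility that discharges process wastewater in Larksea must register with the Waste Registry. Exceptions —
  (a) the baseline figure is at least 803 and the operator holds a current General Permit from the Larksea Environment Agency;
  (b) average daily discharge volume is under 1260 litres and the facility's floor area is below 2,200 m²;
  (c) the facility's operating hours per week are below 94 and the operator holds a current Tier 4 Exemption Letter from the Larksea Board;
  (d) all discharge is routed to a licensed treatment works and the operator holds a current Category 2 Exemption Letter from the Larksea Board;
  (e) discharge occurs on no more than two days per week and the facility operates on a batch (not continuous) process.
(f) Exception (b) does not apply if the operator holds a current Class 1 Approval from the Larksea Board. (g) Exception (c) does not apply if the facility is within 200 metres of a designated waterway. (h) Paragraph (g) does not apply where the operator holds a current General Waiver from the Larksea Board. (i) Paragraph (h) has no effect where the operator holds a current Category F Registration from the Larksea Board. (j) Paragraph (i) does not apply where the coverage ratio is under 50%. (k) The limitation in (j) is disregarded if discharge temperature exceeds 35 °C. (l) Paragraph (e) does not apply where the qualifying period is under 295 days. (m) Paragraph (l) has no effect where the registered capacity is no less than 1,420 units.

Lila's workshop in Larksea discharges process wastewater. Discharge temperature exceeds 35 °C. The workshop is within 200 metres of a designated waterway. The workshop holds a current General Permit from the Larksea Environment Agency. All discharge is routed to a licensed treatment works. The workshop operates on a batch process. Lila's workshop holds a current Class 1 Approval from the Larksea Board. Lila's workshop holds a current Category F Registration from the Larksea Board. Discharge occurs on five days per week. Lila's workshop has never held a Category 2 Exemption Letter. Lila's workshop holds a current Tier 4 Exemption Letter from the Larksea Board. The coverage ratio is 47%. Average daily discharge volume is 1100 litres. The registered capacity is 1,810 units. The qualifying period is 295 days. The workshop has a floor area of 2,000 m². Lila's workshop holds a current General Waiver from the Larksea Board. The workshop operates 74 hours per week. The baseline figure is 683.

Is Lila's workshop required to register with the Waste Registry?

Yes — Lila's workshop must register with the Waste Registry.

Exception (a) does not apply: the baseline figure is 683, short of 803.
Exception (b): average daily discharge volume is 1100 litres, under the 1260 litres limit; the facility's floor area is 2,000 m², below the 2,200 m² limit — every condition holds. But applying paragraph (f): (f) operates against (b): a current Class 1 Approval is held. Exception (b) does not apply.
Exception (c) is satisfied on its face — the facility's operating hours per week are 74, below the 94 limit; a current Tier 4 Exemption Letter is held. Turning to paragraphs (g)–(k): (g) is engaged — the workshop is within 200 m of a designated waterway. (h) would limit (g) — a current General Waiver is held — but (i) sets (h) aside: (i) operates against (h): a current Category F Registration is held. (j) would limit (i) — the coverage ratio is 47%, under the 50% limit — but (k) sets (j) aside: (k) operates against (j): discharge temperature exceeds 35 °C. So (c) is unavailable.
Exception (d) fails — the Category 2 Exemption Letter is not current.
Exception (e) fails — discharge occurs on five days per week.
None of the exceptions is available; § 48.8 applies in full.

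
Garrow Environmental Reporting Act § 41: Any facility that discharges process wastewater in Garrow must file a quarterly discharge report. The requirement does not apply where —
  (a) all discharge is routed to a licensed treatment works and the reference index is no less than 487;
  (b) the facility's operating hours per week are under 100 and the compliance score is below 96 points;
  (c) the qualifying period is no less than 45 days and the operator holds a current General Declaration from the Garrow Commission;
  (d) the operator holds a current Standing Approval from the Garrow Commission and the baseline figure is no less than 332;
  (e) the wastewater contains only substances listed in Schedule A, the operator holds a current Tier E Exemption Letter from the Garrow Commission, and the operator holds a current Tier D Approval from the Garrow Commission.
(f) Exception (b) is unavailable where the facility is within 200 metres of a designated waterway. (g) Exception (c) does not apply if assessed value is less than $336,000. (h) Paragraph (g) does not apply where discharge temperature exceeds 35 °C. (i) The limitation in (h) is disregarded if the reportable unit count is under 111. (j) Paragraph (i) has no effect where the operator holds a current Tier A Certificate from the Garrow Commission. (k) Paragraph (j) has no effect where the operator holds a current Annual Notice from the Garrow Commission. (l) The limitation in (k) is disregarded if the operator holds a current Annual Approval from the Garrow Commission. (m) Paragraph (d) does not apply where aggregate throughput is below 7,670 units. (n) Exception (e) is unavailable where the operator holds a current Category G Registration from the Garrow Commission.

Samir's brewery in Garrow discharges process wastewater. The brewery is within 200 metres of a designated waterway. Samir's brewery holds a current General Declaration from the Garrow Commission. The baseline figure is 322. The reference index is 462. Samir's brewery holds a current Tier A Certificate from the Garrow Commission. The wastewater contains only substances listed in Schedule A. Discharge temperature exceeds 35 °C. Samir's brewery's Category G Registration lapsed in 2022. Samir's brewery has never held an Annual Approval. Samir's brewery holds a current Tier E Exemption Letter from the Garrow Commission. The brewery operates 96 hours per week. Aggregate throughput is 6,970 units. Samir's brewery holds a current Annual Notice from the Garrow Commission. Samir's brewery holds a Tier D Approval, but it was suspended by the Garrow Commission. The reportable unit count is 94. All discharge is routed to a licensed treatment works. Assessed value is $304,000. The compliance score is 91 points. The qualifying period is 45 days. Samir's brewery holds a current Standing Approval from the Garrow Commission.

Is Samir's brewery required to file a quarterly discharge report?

Yes — Samir's brewery must file a quarterly discharge report.

Exception (a) requires that the reference index is no less than 487; but the reference index is 462, short of 487, so (a) is unavailable.
Exception (b)'s conditions are all satisfied: the facility's operating hours per week are 96, under the 100 limit; the compliance score is 91 points, below the 96 points limit. But: (f) operates against (b): the brewery is within 200 m of a designated waterway. Exception (b) does not apply.
Exception (c)'s conditions are all satisfied: the qualifying period is 45 days, meeting the 45 days threshold; a current General Declaration is held. However, paragraphs (g)–(l) must be considered: (g) operates against (c): assessed value is $304,000, less than the $336,000 limit. (h) would limit (g) — discharge temperature exceeds 35 °C — but (i) sets (h) aside: (i) operates against (h): the reportable unit count is 94, under the 111 limit. (j) is triggered (a current Tier A Certificate is held), but is set aside by (k): (k) operates against (j): a current Annual Notice is held. (l), which would lift (k), is not engaged — there is no Annual Approval in force. So (c) is unavailable.
Exception (d) requires that the baseline figure is no less than 332; but the baseline figure is 322, short of 332, so (d) is unavailable.
Exception (e) requires that the operator holds a current Tier D Approval from the Garrow Commission; but there is no Tier D Approval in force, so (e) is unavailable.
No exception is made out. Samir's brewery falls within the general rule.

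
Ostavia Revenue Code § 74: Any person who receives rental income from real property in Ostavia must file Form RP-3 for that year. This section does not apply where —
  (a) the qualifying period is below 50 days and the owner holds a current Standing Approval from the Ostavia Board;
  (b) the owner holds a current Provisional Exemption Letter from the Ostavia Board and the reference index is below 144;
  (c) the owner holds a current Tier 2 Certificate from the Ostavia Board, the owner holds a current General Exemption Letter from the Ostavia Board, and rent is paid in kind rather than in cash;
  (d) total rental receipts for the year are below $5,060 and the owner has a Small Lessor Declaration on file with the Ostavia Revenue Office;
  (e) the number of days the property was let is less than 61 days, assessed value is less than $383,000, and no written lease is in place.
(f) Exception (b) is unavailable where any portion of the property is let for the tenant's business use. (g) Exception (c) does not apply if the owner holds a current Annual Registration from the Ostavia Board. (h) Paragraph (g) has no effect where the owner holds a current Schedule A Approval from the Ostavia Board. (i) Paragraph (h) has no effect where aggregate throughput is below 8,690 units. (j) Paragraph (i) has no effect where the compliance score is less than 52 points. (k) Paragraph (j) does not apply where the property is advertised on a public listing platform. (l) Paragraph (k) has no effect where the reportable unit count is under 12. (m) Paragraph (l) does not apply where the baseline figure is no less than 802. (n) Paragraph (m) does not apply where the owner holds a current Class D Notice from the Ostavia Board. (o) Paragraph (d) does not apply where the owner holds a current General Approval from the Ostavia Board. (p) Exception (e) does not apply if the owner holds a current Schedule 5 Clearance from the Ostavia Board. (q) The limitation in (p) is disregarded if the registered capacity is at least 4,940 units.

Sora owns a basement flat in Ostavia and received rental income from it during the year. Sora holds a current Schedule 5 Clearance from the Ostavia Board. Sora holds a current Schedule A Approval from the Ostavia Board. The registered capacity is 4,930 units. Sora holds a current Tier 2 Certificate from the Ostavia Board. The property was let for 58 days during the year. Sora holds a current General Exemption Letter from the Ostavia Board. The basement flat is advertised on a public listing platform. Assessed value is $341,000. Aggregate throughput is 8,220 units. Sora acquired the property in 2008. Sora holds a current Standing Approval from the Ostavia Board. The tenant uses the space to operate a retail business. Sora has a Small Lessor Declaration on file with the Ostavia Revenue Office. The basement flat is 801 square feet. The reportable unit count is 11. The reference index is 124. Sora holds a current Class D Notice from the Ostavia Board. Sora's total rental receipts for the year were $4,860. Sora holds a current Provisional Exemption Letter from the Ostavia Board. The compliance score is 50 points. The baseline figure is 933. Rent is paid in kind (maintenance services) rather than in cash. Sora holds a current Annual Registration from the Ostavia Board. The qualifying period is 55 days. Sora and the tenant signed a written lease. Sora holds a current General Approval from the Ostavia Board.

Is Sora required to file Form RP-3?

Exception (a) requires that the qualifying period is below 50 days; but the qualifying period is 55 days, not below 50 days, so (a) is unavailable.
Exception (b)'s conditions are all satisfied: a current Provisional Exemption Letter is held; the reference index is 124, below the 144 limit. But applying paragraph (f): (f) operates against (b): the space is let for business use. Exception (b) does not apply.
Exception (c) is satisfied on its face — a current Tier 2 Certificate is held; a current General Exemption Letter is held; rent is paid in kind. Considering the limiting provisions: (g) would limit (c) — a current Annual Registration is held — but (h) sets (g) aside: (h) operates against (g): a current Schedule A Approval is held. (i) would limit (h) — aggregate throughput is 8,220 units, below the 8,690 units limit — but (j) sets (i) aside: (j) operates — the compliance score is 50 points, less than the 52 points limit. (k) is engaged (the property is publicly advertised), but yields to (l): (l) operates — the reportable unit count is 11, under the 12 limit. (m) would limit (l) — the baseline figure is 933, meeting the 802 threshold — but (n) sets (m) aside: (n) operates against (m): a current Class D Notice is held. So (c) applies.
All of (d)'s requirements are met (total rental receipts for the year are $4,860, below the $5,060 limit; a Small Lessor Declaration is on file). However, paragraph (o) must be considered: (o) operates against (d): a current General Approval is held. (d) is therefore removed.
Exception (e) requires that no written lease is in place; but a written lease is in place, so (e) is unavailable.

No — exception (c) applies; Sora is not required to file Form RP-3.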